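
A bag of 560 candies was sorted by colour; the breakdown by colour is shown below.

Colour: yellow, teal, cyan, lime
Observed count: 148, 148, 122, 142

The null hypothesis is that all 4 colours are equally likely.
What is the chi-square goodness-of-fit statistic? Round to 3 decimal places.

Expected count for each of the 4 categories: 560/4 = 140.
χ² = (148−140)²/140 + (148−140)²/140 + (122−140)²/140 + (142−140)²/140
   = 0.4571 + 0.4571 + 2.3143 + 0.0286
Sum = 3.257

3.257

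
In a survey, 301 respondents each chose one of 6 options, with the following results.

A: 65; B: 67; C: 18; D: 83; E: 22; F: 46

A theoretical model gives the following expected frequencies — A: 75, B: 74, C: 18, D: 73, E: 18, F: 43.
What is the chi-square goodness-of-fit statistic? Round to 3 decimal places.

4.464

χ² = (65−75)²/75 + (67−74)²/74 + (18−18)²/18 + (83−73)²/73 + (22−18)²/18 + (46−43)²/43
   = 1.3333 + 0.6622 + 0.0000 + 1.3699 + 0.8889 + 0.2093
Sum = 4.464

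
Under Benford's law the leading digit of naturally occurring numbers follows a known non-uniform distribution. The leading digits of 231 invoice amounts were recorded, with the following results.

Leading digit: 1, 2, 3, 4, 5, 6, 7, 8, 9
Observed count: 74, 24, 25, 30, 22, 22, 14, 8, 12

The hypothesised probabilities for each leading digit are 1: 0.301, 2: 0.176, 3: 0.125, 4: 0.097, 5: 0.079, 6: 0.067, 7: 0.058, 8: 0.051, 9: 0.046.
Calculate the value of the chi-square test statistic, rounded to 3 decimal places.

15.142

Expected counts E_i = n·p_i: 231×0.301 = 69.531, 231×0.176 = 40.656, 231×0.125 = 28.875, 231×0.097 = 22.407, 231×0.079 = 18.249, 231×0.067 = 15.477, 231×0.058 = 13.398, 231×0.051 = 11.781, 231×0.046 = 10.626.
cat         O        E   (O−E)²/E
1          74   69.531     0.2872
2          24   40.656     6.8237
3          25   28.875     0.5200
4          30   22.407     2.5730
5          22   18.249     0.7710
6          22   15.477     2.7492
7          14   13.398     0.0270
8           8   11.781     1.2135
9          12   10.626     0.1777
Sum = 15.142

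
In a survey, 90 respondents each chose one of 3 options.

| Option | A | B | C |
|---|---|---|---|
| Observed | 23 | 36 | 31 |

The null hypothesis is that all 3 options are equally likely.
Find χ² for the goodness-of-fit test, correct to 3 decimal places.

2.867

Under H₀ each category has probability 1/3, so each expected count is 90/3 = 30.
A: (23 − 30)²/30 = 49/30 = 1.6333
B: (36 − 30)²/30 = 36/30 = 1.2000
C: (31 − 30)²/30 = 1/30 = 0.0333
Sum = 2.867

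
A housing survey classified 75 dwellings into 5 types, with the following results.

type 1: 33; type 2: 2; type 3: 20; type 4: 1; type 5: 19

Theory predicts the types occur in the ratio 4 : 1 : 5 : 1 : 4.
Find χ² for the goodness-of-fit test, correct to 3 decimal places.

Ratio total = 15. Expected counts: 75×4/15 = 20, 75×1/15 = 5, 75×5/15 = 25, 75×1/15 = 5, 75×4/15 = 20.
type 1: (33 − 20)²/20 = 169/20 = 8.4500
type 2: (2 − 5)²/5 = 9/5 = 1.8000
type 3: (20 − 25)²/25 = 25/25 = 1.0000
type 4: (1 − 5)²/5 = 16/5 = 3.2000
type 5: (19 − 20)²/20 = 1/20 = 0.0500
Sum = 14.500

14.500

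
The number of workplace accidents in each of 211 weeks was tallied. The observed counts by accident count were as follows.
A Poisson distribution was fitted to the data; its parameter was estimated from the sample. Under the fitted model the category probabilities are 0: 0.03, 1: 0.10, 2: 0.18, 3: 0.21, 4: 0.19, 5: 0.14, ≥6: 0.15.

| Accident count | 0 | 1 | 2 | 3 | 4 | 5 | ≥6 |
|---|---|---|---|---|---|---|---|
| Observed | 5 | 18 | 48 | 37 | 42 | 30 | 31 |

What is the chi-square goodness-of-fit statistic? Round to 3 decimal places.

4.696

Expected counts E_i = n·p_i: 211×0.03 = 6.33, 211×0.10 = 21.1, 211×0.18 = 37.98, 211×0.21 = 44.31, 211×0.19 = 40.09, 211×0.14 = 29.54, 211×0.15 = 31.65.
χ² = (5−6.33)²/6.33 + (18−21.1)²/21.1 + (48−37.98)²/37.98 + (37−44.31)²/44.31 + (42−40.09)²/40.09 + (30−29.54)²/29.54 + (31−31.65)²/31.65
   = 0.2794 + 0.4555 + 2.6435 + 1.2060 + 0.0910 + 0.0072 + 0.0133
Sum = 4.696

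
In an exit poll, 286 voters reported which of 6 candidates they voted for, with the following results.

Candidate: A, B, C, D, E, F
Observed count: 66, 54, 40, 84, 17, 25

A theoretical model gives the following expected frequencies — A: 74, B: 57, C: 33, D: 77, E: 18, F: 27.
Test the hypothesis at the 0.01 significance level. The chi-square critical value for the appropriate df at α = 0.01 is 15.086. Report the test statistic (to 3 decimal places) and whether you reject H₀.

3.348; do not reject

cat         O        E   (O−E)²/E
A          66       74     0.8649
B          54       57     0.1579
C          40       33     1.4848
D          84       77     0.6364
E          17       18     0.0556
F          25       27     0.1481
Sum = 3.348
df = 5. Since 3.348 < 15.086, we do not reject H₀.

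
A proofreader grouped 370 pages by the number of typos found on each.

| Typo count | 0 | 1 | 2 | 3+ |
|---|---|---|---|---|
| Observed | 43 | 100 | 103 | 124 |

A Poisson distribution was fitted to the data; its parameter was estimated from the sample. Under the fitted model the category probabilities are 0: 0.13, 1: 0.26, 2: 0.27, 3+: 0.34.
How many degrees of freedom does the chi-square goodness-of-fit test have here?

There are k = 4 categories and 1 parameter estimated from the data, so df = 4 − 1 − 1 = 2.

2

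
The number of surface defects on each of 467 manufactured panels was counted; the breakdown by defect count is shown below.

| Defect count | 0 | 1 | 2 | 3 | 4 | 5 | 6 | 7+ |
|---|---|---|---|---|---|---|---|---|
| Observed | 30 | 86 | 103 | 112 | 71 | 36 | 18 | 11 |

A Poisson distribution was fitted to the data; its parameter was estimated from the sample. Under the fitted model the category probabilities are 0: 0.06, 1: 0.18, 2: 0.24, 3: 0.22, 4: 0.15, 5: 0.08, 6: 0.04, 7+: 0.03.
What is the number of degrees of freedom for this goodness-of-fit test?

6

There are k = 8 categories and 1 parameter estimated from the data, so df = 8 − 1 − 1 = 6.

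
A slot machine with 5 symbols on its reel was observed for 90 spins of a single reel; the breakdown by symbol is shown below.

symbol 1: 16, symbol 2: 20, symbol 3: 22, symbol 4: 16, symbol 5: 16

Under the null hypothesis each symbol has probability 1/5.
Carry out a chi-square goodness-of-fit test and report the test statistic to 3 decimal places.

1.778

Under H₀ each category has probability 1/5, so each expected count is 90/5 = 18.
cat           O        E   (O−E)²/E
symbol 1     16       18     0.2222
symbol 2     20       18     0.2222
symbol 3     22       18     0.8889
symbol 4     16       18     0.2222
symbol 5     16       18     0.2222
Sum = 1.778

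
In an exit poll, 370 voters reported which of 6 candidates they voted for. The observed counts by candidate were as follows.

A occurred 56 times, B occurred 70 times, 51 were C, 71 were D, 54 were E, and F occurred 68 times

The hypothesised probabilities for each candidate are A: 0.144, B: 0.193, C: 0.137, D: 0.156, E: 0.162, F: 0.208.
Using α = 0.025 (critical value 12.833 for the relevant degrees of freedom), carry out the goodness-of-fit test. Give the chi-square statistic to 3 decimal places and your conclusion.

4.856; do not reject

Expected counts E_i = n·p_i: 370×0.144 = 53.28, 370×0.193 = 71.41, 370×0.137 = 50.69, 370×0.156 = 57.72, 370×0.162 = 59.94, 370×0.208 = 76.96.
χ² = (56−53.28)²/53.28 + (70−71.41)²/71.41 + (51−50.69)²/50.69 + (71−57.72)²/57.72 + (54−59.94)²/59.94 + (68−76.96)²/76.96
   = 0.1389 + 0.0278 + 0.0019 + 3.0554 + 0.5886 + 1.0432
Sum = 4.856
df = 5. Since 4.856 < 12.833, we do not reject H₀.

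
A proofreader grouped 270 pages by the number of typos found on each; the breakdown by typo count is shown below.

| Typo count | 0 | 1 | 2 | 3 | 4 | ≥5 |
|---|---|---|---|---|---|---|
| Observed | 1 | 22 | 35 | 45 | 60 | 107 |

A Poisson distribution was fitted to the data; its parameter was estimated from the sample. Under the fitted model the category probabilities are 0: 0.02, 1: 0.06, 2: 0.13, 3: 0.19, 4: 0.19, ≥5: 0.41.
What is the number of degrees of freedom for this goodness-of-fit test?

4

There are k = 6 categories and 1 parameter estimated from the data, so df = 6 − 1 − 1 = 4.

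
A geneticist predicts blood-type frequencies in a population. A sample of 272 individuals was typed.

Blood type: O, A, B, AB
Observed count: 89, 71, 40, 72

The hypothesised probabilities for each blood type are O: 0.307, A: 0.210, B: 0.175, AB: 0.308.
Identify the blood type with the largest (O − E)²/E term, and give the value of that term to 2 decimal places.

A, 3.37

Expected counts E_i = n·p_i: 272×0.307 = 83.504, 272×0.210 = 57.12, 272×0.175 = 47.6, 272×0.308 = 83.776.
cat         O        E   (O−E)²/E
O          89   83.504      0.362
A          71    57.12      3.373
B          40     47.6      1.213
AB         72   83.776      1.655
The largest term is for A: 3.37.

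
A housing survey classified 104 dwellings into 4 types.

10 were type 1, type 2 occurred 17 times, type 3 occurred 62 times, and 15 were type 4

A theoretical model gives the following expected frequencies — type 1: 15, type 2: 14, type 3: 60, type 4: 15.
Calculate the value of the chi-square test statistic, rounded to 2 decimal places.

type 1: (10 − 15)²/15 = 25/15 = 1.667
type 2: (17 − 14)²/14 = 9/14 = 0.643
type 3: (62 − 60)²/60 = 4/60 = 0.067
type 4: (15 − 15)²/15 = 0/15 = 0.000
Sum = 2.38

2.38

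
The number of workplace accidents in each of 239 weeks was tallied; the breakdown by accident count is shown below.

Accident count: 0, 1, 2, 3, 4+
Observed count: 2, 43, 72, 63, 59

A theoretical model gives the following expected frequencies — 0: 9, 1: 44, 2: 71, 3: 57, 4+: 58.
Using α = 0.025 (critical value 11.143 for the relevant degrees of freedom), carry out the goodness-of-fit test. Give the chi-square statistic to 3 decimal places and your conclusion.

6.130; do not reject

cat         O        E   (O−E)²/E
0           2        9     5.4444
1          43       44     0.0227
2          72       71     0.0141
3          63       57     0.6316
4+         59       58     0.0172
Sum = 6.130
df = 4. Since 6.130 < 11.143, we do not reject H₀.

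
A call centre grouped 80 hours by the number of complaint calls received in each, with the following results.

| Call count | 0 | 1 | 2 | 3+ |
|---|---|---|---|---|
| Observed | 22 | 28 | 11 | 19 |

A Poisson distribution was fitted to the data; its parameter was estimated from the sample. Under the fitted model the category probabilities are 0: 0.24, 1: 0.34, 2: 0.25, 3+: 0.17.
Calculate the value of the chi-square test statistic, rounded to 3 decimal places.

6.626

Expected counts E_i = n·p_i: 80×0.24 = 19.2, 80×0.34 = 27.2, 80×0.25 = 20, 80×0.17 = 13.6.
χ² = (22−19.2)²/19.2 + (28−27.2)²/27.2 + (11−20)²/20 + (19−13.6)²/13.6
   = 0.4083 + 0.0235 + 4.0500 + 2.1441
Sum = 6.626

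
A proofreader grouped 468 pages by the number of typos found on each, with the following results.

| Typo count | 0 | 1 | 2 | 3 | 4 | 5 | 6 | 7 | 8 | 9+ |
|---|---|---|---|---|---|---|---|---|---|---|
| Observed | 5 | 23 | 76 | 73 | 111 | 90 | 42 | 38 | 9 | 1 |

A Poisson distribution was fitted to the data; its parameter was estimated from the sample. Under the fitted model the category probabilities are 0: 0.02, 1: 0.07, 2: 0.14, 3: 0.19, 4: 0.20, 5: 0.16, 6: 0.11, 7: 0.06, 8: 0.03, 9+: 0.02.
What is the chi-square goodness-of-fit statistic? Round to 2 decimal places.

Expected counts E_i = n·p_i: 468×0.02 = 9.36, 468×0.07 = 32.76, 468×0.14 = 65.52, 468×0.19 = 88.92, 468×0.20 = 93.6, 468×0.16 = 74.88, 468×0.11 = 51.48, 468×0.06 = 28.08, 468×0.03 = 14.04, 468×0.02 = 9.36.
cat         O        E   (O−E)²/E
0           5     9.36      2.031
1          23    32.76      2.908
2          76    65.52      1.676
3          73    88.92      2.850
4         111     93.6      3.235
5          90    74.88      3.053
6          42    51.48      1.746
7          38    28.08      3.505
8           9    14.04      1.809
9+          1     9.36      7.467
Sum = 30.28

30.28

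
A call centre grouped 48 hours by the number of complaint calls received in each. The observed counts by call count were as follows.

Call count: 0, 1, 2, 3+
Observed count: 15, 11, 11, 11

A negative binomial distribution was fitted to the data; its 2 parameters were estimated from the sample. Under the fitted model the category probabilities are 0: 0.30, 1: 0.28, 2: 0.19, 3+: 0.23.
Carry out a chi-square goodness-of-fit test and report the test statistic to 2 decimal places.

0.86

Expected counts E_i = n·p_i: 48×0.30 = 14.4, 48×0.28 = 13.44, 48×0.19 = 9.12, 48×0.23 = 11.04.
cat         O        E   (O−E)²/E
0          15     14.4      0.025
1          11    13.44      0.443
2          11     9.12      0.388
3+         11    11.04      0.000
Sum = 0.86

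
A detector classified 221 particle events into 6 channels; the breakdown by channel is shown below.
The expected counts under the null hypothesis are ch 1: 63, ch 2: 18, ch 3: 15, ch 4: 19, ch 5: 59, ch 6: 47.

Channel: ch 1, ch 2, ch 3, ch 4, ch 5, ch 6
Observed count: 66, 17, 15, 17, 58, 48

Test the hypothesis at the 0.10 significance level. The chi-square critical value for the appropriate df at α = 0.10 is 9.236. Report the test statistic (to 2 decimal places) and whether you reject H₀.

0.45; do not reject

χ² = (66−63)²/63 + (17−18)²/18 + (15−15)²/15 + (17−19)²/19 + (58−59)²/59 + (48−47)²/47
   = 0.143 + 0.056 + 0.000 + 0.211 + 0.017 + 0.021
Sum = 0.45
df = 5. Since 0.45 < 9.236, we do not reject H₀.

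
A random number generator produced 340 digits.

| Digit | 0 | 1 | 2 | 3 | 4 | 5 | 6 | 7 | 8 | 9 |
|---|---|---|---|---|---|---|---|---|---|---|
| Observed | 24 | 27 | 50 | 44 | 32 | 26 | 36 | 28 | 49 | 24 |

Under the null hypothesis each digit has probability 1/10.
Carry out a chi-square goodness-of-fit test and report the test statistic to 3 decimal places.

Expected count for each of the 10 categories: 340/10 = 34.
cat         O        E   (O−E)²/E
0          24       34     2.9412
1          27       34     1.4412
2          50       34     7.5294
3          44       34     2.9412
4          32       34     0.1176
5          26       34     1.8824
6          36       34     0.1176
7          28       34     1.0588
8          49       34     6.6176
9          24       34     2.9412
Sum = 27.588

27.588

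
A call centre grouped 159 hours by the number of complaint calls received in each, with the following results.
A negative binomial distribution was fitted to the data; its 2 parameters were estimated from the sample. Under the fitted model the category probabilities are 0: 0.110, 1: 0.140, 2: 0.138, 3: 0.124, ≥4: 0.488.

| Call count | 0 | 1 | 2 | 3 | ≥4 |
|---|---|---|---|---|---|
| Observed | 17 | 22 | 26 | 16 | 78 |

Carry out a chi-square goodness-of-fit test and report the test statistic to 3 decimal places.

Expected counts E_i = n·p_i: 159×0.110 = 17.49, 159×0.140 = 22.26, 159×0.138 = 21.942, 159×0.124 = 19.716, 159×0.488 = 77.592.
χ² = (17−17.49)²/17.49 + (22−22.26)²/22.26 + (26−21.942)²/21.942 + (16−19.716)²/19.716 + (78−77.592)²/77.592
   = 0.0137 + 0.0030 + 0.7505 + 0.7004 + 0.0021
Sum = 1.470

1.470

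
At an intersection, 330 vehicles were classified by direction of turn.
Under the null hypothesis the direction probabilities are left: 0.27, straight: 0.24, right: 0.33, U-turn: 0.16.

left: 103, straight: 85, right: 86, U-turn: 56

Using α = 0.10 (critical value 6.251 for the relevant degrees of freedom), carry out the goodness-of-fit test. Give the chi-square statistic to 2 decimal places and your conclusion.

7.60; reject

Expected counts E_i = n·p_i: 330×0.27 = 89.1, 330×0.24 = 79.2, 330×0.33 = 108.9, 330×0.16 = 52.8.
cat           O        E   (O−E)²/E
left        103     89.1      2.168
straight     85     79.2      0.425
right        86    108.9      4.816
U-turn       56     52.8      0.194
Sum = 7.60
df = 3. Since 7.60 > 6.251, we reject H₀.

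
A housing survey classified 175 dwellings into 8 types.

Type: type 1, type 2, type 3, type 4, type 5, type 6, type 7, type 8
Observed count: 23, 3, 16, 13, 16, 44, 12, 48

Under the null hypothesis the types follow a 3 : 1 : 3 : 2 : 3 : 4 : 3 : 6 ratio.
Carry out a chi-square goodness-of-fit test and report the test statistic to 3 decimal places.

18.786

Ratio total = 25. Expected counts: 175×3/25 = 21, 175×1/25 = 7, 175×3/25 = 21, 175×2/25 = 14, 175×3/25 = 21, 175×4/25 = 28, 175×3/25 = 21, 175×6/25 = 42.
cat         O        E   (O−E)²/E
type 1     23       21     0.1905
type 2      3        7     2.2857
type 3     16       21     1.1905
type 4     13       14     0.0714
type 5     16       21     1.1905
type 6     44       28     9.1429
type 7     12       21     3.8571
type 8     48       42     0.8571
Sum = 18.786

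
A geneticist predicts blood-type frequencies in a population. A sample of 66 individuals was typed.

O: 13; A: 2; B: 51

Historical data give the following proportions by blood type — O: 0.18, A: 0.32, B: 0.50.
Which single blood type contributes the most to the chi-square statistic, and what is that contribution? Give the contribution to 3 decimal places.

A, 17.309

Expected counts E_i = n·p_i: 66×0.18 = 11.88, 66×0.32 = 21.12, 66×0.50 = 33.
cat         O        E   (O−E)²/E
O          13    11.88     0.1056
A           2    21.12    17.3094
B          51       33     9.8182
The largest term is for A: 17.309.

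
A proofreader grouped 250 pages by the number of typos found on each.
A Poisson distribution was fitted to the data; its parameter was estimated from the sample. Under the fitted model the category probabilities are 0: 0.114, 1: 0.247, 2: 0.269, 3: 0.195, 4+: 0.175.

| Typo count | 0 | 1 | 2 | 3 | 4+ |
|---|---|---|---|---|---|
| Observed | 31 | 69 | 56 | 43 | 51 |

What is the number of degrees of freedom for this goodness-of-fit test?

3

There are k = 5 categories and 1 parameter estimated from the data, so df = 5 − 1 − 1 = 3.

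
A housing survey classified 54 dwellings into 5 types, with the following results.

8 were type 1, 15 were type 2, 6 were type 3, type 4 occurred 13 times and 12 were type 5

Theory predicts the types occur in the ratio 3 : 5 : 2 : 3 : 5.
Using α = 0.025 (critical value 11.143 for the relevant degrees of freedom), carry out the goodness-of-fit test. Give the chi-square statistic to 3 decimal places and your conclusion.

Ratio total = 18. Expected counts: 54×3/18 = 9, 54×5/18 = 15, 54×2/18 = 6, 54×3/18 = 9, 54×5/18 = 15.
χ² = (8−9)²/9 + (15−15)²/15 + (6−6)²/6 + (13−9)²/9 + (12−15)²/15
   = 0.1111 + 0.0000 + 0.0000 + 1.7778 + 0.6000
Sum = 2.489
df = 4. Since 2.489 < 11.143, we do not reject H₀.

2.489; do not reject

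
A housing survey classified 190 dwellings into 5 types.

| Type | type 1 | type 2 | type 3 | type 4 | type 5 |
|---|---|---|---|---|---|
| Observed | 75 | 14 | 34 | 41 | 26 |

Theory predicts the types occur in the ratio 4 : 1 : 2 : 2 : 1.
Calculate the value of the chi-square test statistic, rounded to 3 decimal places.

Ratio total = 10. Expected counts: 190×4/10 = 76, 190×1/10 = 19, 190×2/10 = 38, 190×2/10 = 38, 190×1/10 = 19.
type 1: (75 − 76)²/76 = 1/76 = 0.0132
type 2: (14 − 19)²/19 = 25/19 = 1.3158
type 3: (34 − 38)²/38 = 16/38 = 0.4211
type 4: (41 − 38)²/38 = 9/38 = 0.2368
type 5: (26 − 19)²/19 = 49/19 = 2.5789
Sum = 4.566

4.566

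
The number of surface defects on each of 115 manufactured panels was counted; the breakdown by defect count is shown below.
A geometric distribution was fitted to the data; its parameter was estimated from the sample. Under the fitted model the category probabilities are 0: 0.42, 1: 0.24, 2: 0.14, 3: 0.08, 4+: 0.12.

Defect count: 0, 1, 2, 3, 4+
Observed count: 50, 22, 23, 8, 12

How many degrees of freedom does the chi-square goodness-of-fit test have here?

3

There are k = 5 categories and 1 parameter estimated from the data, so df = 5 − 1 − 1 = 3.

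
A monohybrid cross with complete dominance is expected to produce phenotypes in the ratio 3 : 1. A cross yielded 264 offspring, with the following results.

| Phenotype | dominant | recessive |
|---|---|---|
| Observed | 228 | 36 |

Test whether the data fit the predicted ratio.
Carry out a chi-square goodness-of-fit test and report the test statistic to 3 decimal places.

Ratio total = 4. Expected counts: 264×3/4 = 198, 264×1/4 = 66.
χ² = (228−198)²/198 + (36−66)²/66
   = 4.5455 + 13.6364
Sum = 18.182

18.182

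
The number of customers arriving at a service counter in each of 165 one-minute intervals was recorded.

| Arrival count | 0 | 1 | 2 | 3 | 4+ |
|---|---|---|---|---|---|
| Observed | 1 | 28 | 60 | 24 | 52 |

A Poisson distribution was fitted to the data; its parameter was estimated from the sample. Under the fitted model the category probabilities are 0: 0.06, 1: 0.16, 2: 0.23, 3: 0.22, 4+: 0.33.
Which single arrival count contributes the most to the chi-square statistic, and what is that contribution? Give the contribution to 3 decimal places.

Expected counts E_i = n·p_i: 165×0.06 = 9.9, 165×0.16 = 26.4, 165×0.23 = 37.95, 165×0.22 = 36.3, 165×0.33 = 54.45.
cat         O        E   (O−E)²/E
0           1      9.9     8.0010
1          28     26.4     0.0970
2          60    37.95    12.8117
3          24     36.3     4.1678
4+         52    54.45     0.1102
The largest term is for 2: 12.812.

2, 12.812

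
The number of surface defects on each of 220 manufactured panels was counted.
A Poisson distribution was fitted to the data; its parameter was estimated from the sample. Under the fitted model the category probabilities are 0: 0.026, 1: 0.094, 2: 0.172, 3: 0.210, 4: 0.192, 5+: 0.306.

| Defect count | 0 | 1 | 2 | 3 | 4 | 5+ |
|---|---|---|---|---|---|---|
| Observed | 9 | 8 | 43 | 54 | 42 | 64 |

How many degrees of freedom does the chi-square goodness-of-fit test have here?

4

There are k = 6 categories and 1 parameter estimated from the data, so df = 6 − 1 − 1 = 4.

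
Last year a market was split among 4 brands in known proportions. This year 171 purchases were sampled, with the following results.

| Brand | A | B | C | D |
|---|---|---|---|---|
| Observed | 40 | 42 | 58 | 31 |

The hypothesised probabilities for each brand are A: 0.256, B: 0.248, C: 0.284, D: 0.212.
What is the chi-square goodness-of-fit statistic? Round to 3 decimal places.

2.924

Expected counts E_i = n·p_i: 171×0.256 = 43.776, 171×0.248 = 42.408, 171×0.284 = 48.564, 171×0.212 = 36.252.
cat         O        E   (O−E)²/E
A          40   43.776     0.3257
B          42   42.408     0.0039
C          58   48.564     1.8334
D          31   36.252     0.7609
Sum = 2.924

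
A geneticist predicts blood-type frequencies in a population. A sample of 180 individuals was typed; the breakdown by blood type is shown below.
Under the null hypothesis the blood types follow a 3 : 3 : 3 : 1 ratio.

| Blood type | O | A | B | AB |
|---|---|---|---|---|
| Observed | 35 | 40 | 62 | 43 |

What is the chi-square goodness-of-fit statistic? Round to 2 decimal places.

Ratio total = 10. Expected counts: 180×3/10 = 54, 180×3/10 = 54, 180×3/10 = 54, 180×1/10 = 18.
cat         O        E   (O−E)²/E
O          35       54      6.685
A          40       54      3.630
B          62       54      1.185
AB         43       18     34.722
Sum = 46.22

46.22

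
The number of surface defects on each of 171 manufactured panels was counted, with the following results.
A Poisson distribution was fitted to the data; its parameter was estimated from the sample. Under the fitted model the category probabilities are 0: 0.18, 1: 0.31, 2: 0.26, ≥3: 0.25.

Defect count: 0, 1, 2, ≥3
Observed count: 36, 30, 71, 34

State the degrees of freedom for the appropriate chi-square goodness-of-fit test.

There are k = 4 categories and 1 parameter estimated from the data, so df = 4 − 1 − 1 = 2.

2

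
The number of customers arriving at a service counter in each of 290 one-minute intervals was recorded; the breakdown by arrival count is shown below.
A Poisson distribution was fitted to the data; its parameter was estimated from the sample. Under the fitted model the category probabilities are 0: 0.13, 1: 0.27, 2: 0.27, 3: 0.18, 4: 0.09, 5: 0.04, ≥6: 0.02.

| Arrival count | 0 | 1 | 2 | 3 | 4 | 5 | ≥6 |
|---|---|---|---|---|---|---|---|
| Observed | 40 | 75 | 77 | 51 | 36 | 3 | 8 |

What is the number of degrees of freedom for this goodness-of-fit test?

5

There are k = 7 categories and 1 parameter estimated from the data, so df = 7 − 1 − 1 = 5.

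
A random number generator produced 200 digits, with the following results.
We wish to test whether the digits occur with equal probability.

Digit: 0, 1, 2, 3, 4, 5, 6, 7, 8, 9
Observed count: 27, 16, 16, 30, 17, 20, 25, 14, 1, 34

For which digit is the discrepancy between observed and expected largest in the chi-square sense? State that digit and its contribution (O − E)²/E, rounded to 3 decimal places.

Under H₀ each category has probability 1/10, so each expected count is 200/10 = 20.
0: (27 − 20)²/20 = 49/20 = 2.4500
1: (16 − 20)²/20 = 16/20 = 0.8000
2: (16 − 20)²/20 = 16/20 = 0.8000
3: (30 − 20)²/20 = 100/20 = 5.0000
4: (17 − 20)²/20 = 9/20 = 0.4500
5: (20 − 20)²/20 = 0/20 = 0.0000
6: (25 − 20)²/20 = 25/20 = 1.2500
7: (14 − 20)²/20 = 36/20 = 1.8000
8: (1 − 20)²/20 = 361/20 = 18.0500
9: (34 − 20)²/20 = 196/20 = 9.8000
The largest term is for 8: 18.050.

8, 18.050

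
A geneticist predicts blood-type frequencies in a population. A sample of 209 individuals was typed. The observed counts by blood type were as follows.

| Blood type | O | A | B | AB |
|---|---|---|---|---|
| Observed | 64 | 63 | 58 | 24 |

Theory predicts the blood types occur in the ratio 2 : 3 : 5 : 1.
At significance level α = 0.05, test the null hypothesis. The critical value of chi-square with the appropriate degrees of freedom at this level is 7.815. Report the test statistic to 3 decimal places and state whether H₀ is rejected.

34.147; reject

Ratio total = 11. Expected counts: 209×2/11 = 38, 209×3/11 = 57, 209×5/11 = 95, 209×1/11 = 19.
cat         O        E   (O−E)²/E
O          64       38    17.7895
A          63       57     0.6316
B          58       95    14.4105
AB         24       19     1.3158
Sum = 34.147
df = 3. Since 34.147 > 7.815, we reject H₀.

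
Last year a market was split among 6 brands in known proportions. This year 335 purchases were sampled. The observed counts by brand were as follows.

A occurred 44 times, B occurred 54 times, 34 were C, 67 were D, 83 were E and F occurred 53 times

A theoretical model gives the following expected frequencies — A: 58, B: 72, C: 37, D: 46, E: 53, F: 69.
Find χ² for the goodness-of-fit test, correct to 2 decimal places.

A: (44 − 58)²/58 = 196/58 = 3.379
B: (54 − 72)²/72 = 324/72 = 4.500
C: (34 − 37)²/37 = 9/37 = 0.243
D: (67 − 46)²/46 = 441/46 = 9.587
E: (83 − 53)²/53 = 900/53 = 16.981
F: (53 − 69)²/69 = 256/69 = 3.710
Sum = 38.40

38.40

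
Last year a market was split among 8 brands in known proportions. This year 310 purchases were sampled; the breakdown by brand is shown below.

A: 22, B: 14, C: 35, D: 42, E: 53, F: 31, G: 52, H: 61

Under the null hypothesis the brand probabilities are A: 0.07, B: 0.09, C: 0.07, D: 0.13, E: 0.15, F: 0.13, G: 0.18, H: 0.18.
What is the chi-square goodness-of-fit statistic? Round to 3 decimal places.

Expected counts E_i = n·p_i: 310×0.07 = 21.7, 310×0.09 = 27.9, 310×0.07 = 21.7, 310×0.13 = 40.3, 310×0.15 = 46.5, 310×0.13 = 40.3, 310×0.18 = 55.8, 310×0.18 = 55.8.
cat         O        E   (O−E)²/E
A          22     21.7     0.0041
B          14     27.9     6.9251
C          35     21.7     8.1516
D          42     40.3     0.0717
E          53     46.5     0.9086
F          31     40.3     2.1462
G          52     55.8     0.2588
H          61     55.8     0.4846
Sum = 18.951

18.951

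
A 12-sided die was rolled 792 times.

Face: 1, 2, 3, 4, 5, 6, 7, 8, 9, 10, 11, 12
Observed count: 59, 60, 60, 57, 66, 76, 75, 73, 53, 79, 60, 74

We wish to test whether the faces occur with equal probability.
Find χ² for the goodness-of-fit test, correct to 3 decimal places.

13.182

Expected count for each of the 12 categories: 792/12 = 66.
cat         O        E   (O−E)²/E
1          59       66     0.7424
2          60       66     0.5455
3          60       66     0.5455
4          57       66     1.2273
5          66       66     0.0000
6          76       66     1.5152
7          75       66     1.2273
8          73       66     0.7424
9          53       66     2.5606
10         79       66     2.5606
11         60       66     0.5455
12         74       66     0.9697
Sum = 13.182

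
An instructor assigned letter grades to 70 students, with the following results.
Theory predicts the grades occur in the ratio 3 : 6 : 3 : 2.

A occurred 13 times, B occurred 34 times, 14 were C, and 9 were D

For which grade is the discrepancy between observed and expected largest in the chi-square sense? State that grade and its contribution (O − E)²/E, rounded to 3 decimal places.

B, 0.533

Ratio total = 14. Expected counts: 70×3/14 = 15, 70×6/14 = 30, 70×3/14 = 15, 70×2/14 = 10.
χ² = (13−15)²/15 + (34−30)²/30 + (14−15)²/15 + (9−10)²/10
   = 0.2667 + 0.5333 + 0.0667 + 0.1000
The largest term is for B: 0.533.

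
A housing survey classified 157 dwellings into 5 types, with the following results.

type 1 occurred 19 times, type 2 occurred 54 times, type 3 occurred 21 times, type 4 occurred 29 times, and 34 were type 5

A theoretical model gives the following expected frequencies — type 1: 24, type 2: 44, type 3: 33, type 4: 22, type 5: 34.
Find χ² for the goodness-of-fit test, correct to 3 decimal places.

χ² = (19−24)²/24 + (54−44)²/44 + (21−33)²/33 + (29−22)²/22 + (34−34)²/34
   = 1.0417 + 2.2727 + 4.3636 + 2.2273 + 0.0000
Sum = 9.905

9.905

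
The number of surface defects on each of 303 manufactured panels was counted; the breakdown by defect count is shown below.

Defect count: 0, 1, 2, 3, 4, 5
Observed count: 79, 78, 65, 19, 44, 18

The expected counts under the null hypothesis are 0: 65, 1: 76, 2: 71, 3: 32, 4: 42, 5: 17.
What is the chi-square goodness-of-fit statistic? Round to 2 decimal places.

9.01

cat         O        E   (O−E)²/E
0          79       65      3.015
1          78       76      0.053
2          65       71      0.507
3          19       32      5.281
4          44       42      0.095
5          18       17      0.059
Sum = 9.01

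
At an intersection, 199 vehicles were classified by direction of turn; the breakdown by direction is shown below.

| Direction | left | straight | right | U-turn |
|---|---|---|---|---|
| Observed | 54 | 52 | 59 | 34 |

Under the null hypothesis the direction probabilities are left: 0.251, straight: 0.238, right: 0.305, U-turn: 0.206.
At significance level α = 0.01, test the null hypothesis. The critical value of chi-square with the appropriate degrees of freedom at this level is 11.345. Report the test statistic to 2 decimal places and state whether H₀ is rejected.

2.02; do not reject

Expected counts E_i = n·p_i: 199×0.251 = 49.949, 199×0.238 = 47.362, 199×0.305 = 60.695, 199×0.206 = 40.994.
left: (54 − 49.949)²/49.949 = 16.410601/49.949 = 0.329
straight: (52 − 47.362)²/47.362 = 21.511044/47.362 = 0.454
right: (59 − 60.695)²/60.695 = 2.873025/60.695 = 0.047
U-turn: (34 − 40.994)²/40.994 = 48.916036/40.994 = 1.193
Sum = 2.02
df = 3. Since 2.02 < 11.345, we do not reject H₀.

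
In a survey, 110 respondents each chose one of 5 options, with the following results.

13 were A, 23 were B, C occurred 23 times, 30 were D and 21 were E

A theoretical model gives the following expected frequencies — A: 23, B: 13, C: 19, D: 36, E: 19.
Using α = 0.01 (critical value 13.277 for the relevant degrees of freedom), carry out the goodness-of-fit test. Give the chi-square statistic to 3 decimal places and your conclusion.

14.093; reject

A: (13 − 23)²/23 = 100/23 = 4.3478
B: (23 − 13)²/13 = 100/13 = 7.6923
C: (23 − 19)²/19 = 16/19 = 0.8421
D: (30 − 36)²/36 = 36/36 = 1.0000
E: (21 − 19)²/19 = 4/19 = 0.2105
Sum = 14.093
df = 4. Since 14.093 > 13.277, we reject H₀.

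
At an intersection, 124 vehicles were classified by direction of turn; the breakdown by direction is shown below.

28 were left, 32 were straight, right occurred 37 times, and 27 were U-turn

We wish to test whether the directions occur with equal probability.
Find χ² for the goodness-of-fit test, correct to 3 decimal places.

2.000

Under H₀ each category has probability 1/4, so each expected count is 124/4 = 31.
left: (28 − 31)²/31 = 9/31 = 0.2903
straight: (32 − 31)²/31 = 1/31 = 0.0323
right: (37 − 31)²/31 = 36/31 = 1.1613
U-turn: (27 − 31)²/31 = 16/31 = 0.5161
Sum = 2.000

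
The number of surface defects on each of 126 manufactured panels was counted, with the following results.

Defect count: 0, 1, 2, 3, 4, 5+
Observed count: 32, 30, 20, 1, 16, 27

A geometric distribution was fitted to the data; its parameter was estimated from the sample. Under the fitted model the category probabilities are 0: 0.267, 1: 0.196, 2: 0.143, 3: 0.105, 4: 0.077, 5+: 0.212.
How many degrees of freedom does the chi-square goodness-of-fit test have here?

4

There are k = 6 categories and 1 parameter estimated from the data, so df = 6 − 1 − 1 = 4.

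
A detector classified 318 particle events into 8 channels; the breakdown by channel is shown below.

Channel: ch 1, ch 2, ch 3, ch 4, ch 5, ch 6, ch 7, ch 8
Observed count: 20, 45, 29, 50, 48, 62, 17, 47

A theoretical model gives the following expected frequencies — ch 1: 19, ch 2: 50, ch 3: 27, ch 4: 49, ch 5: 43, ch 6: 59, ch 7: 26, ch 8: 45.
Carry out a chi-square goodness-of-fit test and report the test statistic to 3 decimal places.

4.659

χ² = (20−19)²/19 + (45−50)²/50 + (29−27)²/27 + (50−49)²/49 + (48−43)²/43 + (62−59)²/59 + (17−26)²/26 + (47−45)²/45
   = 0.0526 + 0.5000 + 0.1481 + 0.0204 + 0.5814 + 0.1525 + 3.1154 + 0.0889
Sum = 4.659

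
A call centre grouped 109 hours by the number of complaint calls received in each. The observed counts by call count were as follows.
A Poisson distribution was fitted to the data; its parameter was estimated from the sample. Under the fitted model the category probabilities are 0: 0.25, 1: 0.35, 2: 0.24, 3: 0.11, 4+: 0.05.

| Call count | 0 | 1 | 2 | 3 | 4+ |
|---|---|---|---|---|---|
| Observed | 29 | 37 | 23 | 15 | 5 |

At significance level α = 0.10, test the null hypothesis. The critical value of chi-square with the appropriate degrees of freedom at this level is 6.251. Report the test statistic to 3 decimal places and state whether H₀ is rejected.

Expected counts E_i = n·p_i: 109×0.25 = 27.25, 109×0.35 = 38.15, 109×0.24 = 26.16, 109×0.11 = 11.99, 109×0.05 = 5.45.
0: (29 − 27.25)²/27.25 = 3.0625/27.25 = 0.1124
1: (37 − 38.15)²/38.15 = 1.3225/38.15 = 0.0347
2: (23 − 26.16)²/26.16 = 9.9856/26.16 = 0.3817
3: (15 − 11.99)²/11.99 = 9.0601/11.99 = 0.7556
4+: (5 − 5.45)²/5.45 = 0.2025/5.45 = 0.0372
Sum = 1.322
df = 3. Since 1.322 < 6.251, we do not reject H₀.

1.322; do not reject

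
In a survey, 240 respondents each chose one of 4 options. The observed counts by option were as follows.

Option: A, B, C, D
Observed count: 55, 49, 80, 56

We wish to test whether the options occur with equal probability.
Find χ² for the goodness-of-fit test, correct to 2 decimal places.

Under H₀ each category has probability 1/4, so each expected count is 240/4 = 60.
cat         O        E   (O−E)²/E
A          55       60      0.417
B          49       60      2.017
C          80       60      6.667
D          56       60      0.267
Sum = 9.37

9.37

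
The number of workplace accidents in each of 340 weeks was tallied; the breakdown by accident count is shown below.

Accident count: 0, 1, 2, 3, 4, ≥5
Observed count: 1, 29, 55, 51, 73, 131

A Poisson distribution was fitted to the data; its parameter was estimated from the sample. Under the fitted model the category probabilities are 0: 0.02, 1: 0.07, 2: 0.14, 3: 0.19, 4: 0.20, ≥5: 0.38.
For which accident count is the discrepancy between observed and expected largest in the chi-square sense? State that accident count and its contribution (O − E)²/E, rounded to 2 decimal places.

Expected counts E_i = n·p_i: 340×0.02 = 6.8, 340×0.07 = 23.8, 340×0.14 = 47.6, 340×0.19 = 64.6, 340×0.20 = 68, 340×0.38 = 129.2.
0: (1 − 6.8)²/6.8 = 33.64/6.8 = 4.947
1: (29 − 23.8)²/23.8 = 27.04/23.8 = 1.136
2: (55 − 47.6)²/47.6 = 54.76/47.6 = 1.150
3: (51 − 64.6)²/64.6 = 184.96/64.6 = 2.863
4: (73 − 68)²/68 = 25/68 = 0.368
≥5: (131 − 129.2)²/129.2 = 3.24/129.2 = 0.025
The largest term is for 0: 4.95.

0, 4.95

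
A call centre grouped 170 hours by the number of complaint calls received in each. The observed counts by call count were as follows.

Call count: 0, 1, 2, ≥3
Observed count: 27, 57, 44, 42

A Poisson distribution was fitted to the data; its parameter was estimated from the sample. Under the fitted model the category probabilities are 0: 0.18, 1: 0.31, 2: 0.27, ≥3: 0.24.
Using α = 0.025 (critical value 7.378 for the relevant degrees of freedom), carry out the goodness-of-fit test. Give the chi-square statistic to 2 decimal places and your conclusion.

Expected counts E_i = n·p_i: 170×0.18 = 30.6, 170×0.31 = 52.7, 170×0.27 = 45.9, 170×0.24 = 40.8.
χ² = (27−30.6)²/30.6 + (57−52.7)²/52.7 + (44−45.9)²/45.9 + (42−40.8)²/40.8
   = 0.424 + 0.351 + 0.079 + 0.035
Sum = 0.89
df = 2. Since 0.89 < 7.378, we do not reject H₀.

0.89; do not reject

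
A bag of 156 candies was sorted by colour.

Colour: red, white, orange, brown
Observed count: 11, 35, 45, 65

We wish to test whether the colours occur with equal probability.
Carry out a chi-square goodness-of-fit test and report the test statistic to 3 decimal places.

Under H₀ each category has probability 1/4, so each expected count is 156/4 = 39.
cat         O        E   (O−E)²/E
red        11       39    20.1026
white      35       39     0.4103
orange     45       39     0.9231
brown      65       39    17.3333
Sum = 38.769

38.769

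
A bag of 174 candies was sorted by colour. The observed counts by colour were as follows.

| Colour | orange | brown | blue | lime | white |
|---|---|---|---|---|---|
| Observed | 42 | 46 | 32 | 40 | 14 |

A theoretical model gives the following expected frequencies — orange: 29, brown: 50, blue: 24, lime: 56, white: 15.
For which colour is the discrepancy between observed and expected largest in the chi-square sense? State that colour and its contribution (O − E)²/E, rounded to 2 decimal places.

orange, 5.83

χ² = (42−29)²/29 + (46−50)²/50 + (32−24)²/24 + (40−56)²/56 + (14−15)²/15
   = 5.828 + 0.320 + 2.667 + 4.571 + 0.067
The largest term is for orange: 5.83.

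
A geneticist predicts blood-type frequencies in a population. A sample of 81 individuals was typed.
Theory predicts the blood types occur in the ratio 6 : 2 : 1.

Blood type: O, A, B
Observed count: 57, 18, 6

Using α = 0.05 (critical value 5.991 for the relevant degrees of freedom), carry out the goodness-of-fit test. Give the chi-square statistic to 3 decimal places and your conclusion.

1.167; do not reject

Ratio total = 9. Expected counts: 81×6/9 = 54, 81×2/9 = 18, 81×1/9 = 9.
O: (57 − 54)²/54 = 9/54 = 0.1667
A: (18 − 18)²/18 = 0/18 = 0.0000
B: (6 − 9)²/9 = 9/9 = 1.0000
Sum = 1.167
df = 2. Since 1.167 < 5.991, we do not reject H₀.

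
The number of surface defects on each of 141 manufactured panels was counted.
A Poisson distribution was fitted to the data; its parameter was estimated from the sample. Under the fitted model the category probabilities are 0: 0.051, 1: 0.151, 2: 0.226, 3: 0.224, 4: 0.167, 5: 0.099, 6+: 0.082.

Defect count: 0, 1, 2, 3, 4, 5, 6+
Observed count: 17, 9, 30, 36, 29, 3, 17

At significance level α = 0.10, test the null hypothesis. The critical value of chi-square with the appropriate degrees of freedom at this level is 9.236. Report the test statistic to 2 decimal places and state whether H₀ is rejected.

33.63; reject

Expected counts E_i = n·p_i: 141×0.051 = 7.191, 141×0.151 = 21.291, 141×0.226 = 31.866, 141×0.224 = 31.584, 141×0.167 = 23.547, 141×0.099 = 13.959, 141×0.082 = 11.562.
0: (17 − 7.191)²/7.191 = 96.216481/7.191 = 13.380
1: (9 − 21.291)²/21.291 = 151.068681/21.291 = 7.095
2: (30 − 31.866)²/31.866 = 3.481956/31.866 = 0.109
3: (36 − 31.584)²/31.584 = 19.501056/31.584 = 0.617
4: (29 − 23.547)²/23.547 = 29.735209/23.547 = 1.263
5: (3 − 13.959)²/13.959 = 120.099681/13.959 = 8.604
6+: (17 − 11.562)²/11.562 = 29.571844/11.562 = 2.558
Sum = 33.63
df = 5. Since 33.63 > 9.236, we reject H₀.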